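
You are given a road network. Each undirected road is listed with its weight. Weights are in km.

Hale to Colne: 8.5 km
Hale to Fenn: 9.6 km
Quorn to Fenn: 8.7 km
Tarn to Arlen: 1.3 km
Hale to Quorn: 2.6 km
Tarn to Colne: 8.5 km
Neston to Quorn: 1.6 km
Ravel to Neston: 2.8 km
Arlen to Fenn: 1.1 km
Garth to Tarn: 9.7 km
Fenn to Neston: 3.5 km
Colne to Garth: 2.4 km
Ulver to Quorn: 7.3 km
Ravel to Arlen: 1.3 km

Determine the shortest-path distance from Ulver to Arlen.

13 km

Compare a few routes:
Ulver → Quorn → Neston → Fenn → Arlen: 7.3+1.6+3.5+1.1 = 13.5
Ulver → Quorn → Hale → Fenn → Arlen: 7.3+2.6+9.6+1.1 = 20.6
Ulver → Quorn → Fenn → Arlen: 7.3+8.7+1.1 = 17.1
Ulver → Quorn → Neston → Ravel → Arlen: 7.3+1.6+2.8+1.3 = 13
The minimum is 13 km via Ulver → Quorn → Neston → Ravel → Arlen.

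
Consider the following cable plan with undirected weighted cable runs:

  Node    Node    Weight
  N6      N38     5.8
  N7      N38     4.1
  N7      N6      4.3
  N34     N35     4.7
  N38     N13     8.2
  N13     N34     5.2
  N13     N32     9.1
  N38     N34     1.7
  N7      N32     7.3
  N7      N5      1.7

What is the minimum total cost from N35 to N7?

10.5

Enumerating some paths:
N35 → N34 → N38 → N6 → N7: 4.7+1.7+5.8+4.3 = 16.5
N35 → N34 → N13 → N38 → N7: 4.7+5.2+8.2+4.1 = 22.2
N35 → N34 → N38 → N7: 4.7+1.7+4.1 = 10.5
Cheapest is N35 → N34 → N38 → N7 at 10.5.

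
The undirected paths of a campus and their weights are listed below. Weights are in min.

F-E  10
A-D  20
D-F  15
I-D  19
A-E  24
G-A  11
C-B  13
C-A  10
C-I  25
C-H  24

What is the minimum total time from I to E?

44 min

Running Dijkstra from I:
I: 0
D: 19  (via I)
C: 25  (via I)
F: 34  (via D)
A: 35  (via C)
B: 38  (via C)
E: 44  (via F)
Shortest route: I → D → F → E = 44 min.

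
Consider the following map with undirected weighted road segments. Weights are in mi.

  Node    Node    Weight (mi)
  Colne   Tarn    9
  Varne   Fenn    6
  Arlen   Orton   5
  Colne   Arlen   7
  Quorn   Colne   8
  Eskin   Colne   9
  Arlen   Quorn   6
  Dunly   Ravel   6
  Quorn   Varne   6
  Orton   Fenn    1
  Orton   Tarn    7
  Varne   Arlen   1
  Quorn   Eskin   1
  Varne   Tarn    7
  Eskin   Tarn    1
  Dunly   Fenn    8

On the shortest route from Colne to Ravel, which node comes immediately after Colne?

Compare a few routes:
Colne–Tarn–Orton–Fenn–Dunly–Ravel: 9+7+1+8+6 = 31
Colne–Arlen–Orton–Fenn–Dunly–Ravel: 7+5+1+8+6 = 27
Colne–Quorn–Eskin–Tarn–Orton–Fenn–Dunly–Ravel: 8+1+1+7+1+8+6 = 32
Colne–Arlen–Varne–Fenn–Dunly–Ravel: 7+1+6+8+6 = 28
Cheapest is Colne–Arlen–Orton–Fenn–Dunly–Ravel at 27 mi.
So from Colne the first move is to Arlen.

Arlen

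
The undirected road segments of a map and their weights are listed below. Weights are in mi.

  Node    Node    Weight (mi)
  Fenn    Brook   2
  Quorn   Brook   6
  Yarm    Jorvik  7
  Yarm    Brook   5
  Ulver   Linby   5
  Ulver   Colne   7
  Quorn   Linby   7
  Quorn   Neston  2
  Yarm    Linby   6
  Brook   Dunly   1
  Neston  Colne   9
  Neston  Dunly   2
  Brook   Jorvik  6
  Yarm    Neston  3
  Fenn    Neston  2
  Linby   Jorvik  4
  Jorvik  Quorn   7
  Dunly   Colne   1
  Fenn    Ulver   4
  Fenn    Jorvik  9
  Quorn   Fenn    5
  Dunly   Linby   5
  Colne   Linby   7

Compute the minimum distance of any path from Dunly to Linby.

Candidate routes:
Dunly–Linby: 5 = 5
Dunly–Brook–Jorvik–Linby: 1+6+4 = 11
Dunly–Colne–Linby: 1+7 = 8
Cheapest is Dunly–Linby at 5 mi.

5 mi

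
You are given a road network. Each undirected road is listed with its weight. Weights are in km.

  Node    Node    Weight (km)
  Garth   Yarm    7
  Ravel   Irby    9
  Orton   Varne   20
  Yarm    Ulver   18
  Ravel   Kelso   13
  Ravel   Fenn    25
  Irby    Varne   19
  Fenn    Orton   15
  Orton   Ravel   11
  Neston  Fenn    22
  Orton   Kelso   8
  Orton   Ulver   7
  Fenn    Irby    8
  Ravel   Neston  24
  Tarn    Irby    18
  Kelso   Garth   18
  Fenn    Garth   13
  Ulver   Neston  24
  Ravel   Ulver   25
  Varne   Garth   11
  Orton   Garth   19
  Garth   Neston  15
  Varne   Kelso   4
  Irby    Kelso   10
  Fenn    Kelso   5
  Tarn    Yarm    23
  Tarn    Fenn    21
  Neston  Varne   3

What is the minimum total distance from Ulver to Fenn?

Settle nodes by increasing distance from Ulver:
Ulver: 0
Orton: 7  (via Ulver)
Kelso: 15  (via Orton)
Ravel: 18  (via Orton)
Yarm: 18  (via Ulver)
Varne: 19  (via Kelso)
Fenn: 20  (via Kelso)
Shortest route: Ulver → Orton → Kelso → Fenn = 20 km.

20 km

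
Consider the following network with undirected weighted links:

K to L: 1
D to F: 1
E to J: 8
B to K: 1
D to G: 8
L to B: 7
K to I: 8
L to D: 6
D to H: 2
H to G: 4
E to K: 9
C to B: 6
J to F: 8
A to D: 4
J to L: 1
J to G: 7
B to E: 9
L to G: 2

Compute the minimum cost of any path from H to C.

14

Running Dijkstra from H:
H: 0
D: 2  (via H)
F: 3  (via D)
G: 4  (via H)
A: 6  (via D)
L: 6  (via G)
J: 7  (via L)
K: 7  (via L)
B: 8  (via K)
C: 14  (via B)
Shortest route: H–G–L–K–B–C = 14.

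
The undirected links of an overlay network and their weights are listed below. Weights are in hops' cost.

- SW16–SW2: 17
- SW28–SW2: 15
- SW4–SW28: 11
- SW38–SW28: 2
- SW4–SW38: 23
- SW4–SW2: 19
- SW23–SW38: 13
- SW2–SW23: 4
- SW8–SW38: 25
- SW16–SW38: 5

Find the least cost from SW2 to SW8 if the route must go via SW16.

Shortest SW2→SW16: SW2–SW16 = 17
Shortest SW16→SW8: SW16–SW38–SW8 = 30
Total via SW16: 17 + 30 = 47 hops' cost.

47 hops' cost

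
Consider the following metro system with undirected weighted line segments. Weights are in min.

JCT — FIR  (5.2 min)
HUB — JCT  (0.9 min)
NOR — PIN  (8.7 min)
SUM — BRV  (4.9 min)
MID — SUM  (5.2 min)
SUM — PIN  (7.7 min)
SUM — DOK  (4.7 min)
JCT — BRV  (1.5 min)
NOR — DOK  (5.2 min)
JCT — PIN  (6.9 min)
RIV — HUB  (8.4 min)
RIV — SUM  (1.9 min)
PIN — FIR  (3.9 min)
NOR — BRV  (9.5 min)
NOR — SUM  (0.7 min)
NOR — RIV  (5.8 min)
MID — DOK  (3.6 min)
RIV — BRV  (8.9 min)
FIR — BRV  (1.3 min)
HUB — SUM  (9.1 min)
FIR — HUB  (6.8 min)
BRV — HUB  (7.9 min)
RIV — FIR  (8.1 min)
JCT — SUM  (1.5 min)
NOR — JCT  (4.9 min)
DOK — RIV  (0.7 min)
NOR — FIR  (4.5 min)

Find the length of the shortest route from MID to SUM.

Candidate routes:
MID - SUM: 5.2 = 5.2
MID - DOK - RIV - SUM: 3.6+0.7+1.9 = 6.2
The minimum is 5.2 min via MID - SUM.

5.2 min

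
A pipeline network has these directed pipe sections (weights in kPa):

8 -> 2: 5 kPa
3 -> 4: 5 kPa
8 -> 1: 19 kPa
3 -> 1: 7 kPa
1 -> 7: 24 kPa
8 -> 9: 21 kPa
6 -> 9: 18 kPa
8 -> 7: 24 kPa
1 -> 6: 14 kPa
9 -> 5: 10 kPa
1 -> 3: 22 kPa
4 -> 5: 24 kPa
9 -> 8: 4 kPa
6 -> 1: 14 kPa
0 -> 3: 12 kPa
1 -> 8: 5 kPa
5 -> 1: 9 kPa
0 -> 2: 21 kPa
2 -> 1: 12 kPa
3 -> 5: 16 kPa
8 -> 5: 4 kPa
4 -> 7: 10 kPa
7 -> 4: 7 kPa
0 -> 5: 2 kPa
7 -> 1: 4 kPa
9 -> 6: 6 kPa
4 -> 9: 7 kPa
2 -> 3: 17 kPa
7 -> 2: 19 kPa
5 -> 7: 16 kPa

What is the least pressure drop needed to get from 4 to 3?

Settle nodes by increasing distance from 4:
4: 0
9: 7  (via 4)
7: 10  (via 4)
8: 11  (via 9)
6: 13  (via 9)
1: 14  (via 7)
5: 15  (via 8)
2: 16  (via 8)
3: 33  (via 2)
Shortest route: 4 → 9 → 8 → 2 → 3 = 33 kPa.

33 kPa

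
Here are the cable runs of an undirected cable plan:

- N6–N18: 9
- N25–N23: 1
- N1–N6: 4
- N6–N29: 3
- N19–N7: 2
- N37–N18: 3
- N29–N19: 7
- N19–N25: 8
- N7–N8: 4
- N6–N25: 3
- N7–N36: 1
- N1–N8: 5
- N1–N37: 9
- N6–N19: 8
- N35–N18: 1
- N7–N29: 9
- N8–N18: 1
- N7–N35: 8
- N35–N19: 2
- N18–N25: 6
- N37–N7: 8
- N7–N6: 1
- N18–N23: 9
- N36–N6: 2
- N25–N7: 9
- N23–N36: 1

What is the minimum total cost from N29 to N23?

6

Settle nodes by increasing distance from N29:
N29: 0
N6: 3  (via N29)
N7: 4  (via N6)
N36: 5  (via N6)
N19: 6  (via N7)
N23: 6  (via N36)
Shortest route: N29 → N6 → N36 → N23 = 6.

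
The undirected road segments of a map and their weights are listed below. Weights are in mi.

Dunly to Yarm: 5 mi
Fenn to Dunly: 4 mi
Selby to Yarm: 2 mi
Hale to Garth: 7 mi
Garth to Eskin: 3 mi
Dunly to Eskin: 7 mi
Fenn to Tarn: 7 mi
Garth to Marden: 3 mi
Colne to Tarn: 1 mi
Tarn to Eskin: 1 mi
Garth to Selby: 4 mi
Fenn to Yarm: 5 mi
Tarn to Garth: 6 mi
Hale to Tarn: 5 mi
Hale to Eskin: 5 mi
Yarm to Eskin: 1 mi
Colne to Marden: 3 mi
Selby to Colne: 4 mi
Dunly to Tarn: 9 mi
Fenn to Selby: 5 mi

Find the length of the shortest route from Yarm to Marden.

Candidate routes:
Yarm - Eskin - Garth - Marden: 1+3+3 = 7
Yarm - Eskin - Tarn - Colne - Marden: 1+1+1+3 = 6
The minimum is 6 mi via Yarm - Eskin - Tarn - Colne - Marden.

6 mi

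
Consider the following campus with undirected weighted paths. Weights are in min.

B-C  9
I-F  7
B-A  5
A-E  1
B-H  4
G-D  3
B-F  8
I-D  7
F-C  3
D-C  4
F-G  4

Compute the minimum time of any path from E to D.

Shortest distances from E:
E: 0
A: 1  (via E)
B: 6  (via A)
H: 10  (via B)
F: 14  (via B)
C: 15  (via B)
G: 18  (via F)
D: 19  (via C)
Shortest route: E → A → B → C → D = 19 min.

19 min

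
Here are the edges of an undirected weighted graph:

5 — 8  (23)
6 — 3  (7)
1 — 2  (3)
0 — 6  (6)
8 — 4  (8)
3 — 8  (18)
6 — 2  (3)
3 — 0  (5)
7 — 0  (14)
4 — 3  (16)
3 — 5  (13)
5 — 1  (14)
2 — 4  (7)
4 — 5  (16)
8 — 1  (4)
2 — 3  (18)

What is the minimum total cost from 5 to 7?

32

Enumerating some paths:
5–1–2–6–0–7: 14+3+3+6+14 = 40
5–3–6–0–7: 13+7+6+14 = 40
5–1–2–6–3–0–7: 14+3+3+7+5+14 = 46
5–3–0–7: 13+5+14 = 32
The minimum is 32 via 5–3–0–7.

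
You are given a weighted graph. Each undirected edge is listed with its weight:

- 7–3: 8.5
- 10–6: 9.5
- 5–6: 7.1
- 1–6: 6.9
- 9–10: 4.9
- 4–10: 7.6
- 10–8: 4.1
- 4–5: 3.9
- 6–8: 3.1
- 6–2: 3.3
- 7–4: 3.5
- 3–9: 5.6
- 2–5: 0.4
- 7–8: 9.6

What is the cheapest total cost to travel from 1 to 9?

19

Compare a few routes:
1–6–10–9: 6.9+9.5+4.9 = 21.3
1–6–8–10–9: 6.9+3.1+4.1+4.9 = 19
The minimum is 19 via 1–6–8–10–9.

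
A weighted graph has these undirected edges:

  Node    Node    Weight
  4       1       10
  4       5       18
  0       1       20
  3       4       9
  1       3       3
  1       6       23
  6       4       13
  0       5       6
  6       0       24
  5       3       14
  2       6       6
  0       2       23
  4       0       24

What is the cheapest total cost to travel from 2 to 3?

28

Running Dijkstra from 2:
2: 0
6: 6  (via 2)
4: 19  (via 6)
0: 23  (via 2)
3: 28  (via 4)
Shortest route: 2–6–4–3 = 28.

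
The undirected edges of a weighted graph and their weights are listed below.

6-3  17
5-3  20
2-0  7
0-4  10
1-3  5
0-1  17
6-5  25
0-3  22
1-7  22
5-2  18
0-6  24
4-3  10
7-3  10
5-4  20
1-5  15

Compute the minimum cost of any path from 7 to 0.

Compare a few routes:
7–3–1–0: 10+5+17 = 32
7–3–0: 10+22 = 32
7–1–0: 22+17 = 39
7–3–4–0: 10+10+10 = 30
Cheapest is 7–3–4–0 at 30.

30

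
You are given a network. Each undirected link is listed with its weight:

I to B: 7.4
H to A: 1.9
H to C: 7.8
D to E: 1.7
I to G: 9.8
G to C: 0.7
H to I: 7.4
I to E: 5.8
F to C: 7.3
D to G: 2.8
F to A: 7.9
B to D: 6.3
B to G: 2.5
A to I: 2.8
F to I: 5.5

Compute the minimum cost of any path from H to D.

Shortest distances from H:
H: 0
A: 1.9  (via H)
I: 4.7  (via A)
C: 7.8  (via H)
G: 8.5  (via C)
F: 9.8  (via A)
E: 10.5  (via I)
B: 11  (via G)
D: 11.3  (via G)
Shortest route: H → C → G → D = 11.3.

11.3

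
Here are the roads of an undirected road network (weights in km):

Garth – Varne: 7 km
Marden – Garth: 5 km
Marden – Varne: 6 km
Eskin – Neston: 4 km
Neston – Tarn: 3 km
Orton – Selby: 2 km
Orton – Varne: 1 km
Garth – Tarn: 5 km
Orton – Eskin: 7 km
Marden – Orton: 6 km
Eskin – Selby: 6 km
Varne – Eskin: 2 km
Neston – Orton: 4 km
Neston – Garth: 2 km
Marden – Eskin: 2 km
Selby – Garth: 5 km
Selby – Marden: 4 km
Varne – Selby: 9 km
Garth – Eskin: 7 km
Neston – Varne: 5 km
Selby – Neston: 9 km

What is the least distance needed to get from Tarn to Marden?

Running Dijkstra from Tarn:
Tarn: 0
Neston: 3  (via Tarn)
Garth: 5  (via Tarn)
Eskin: 7  (via Neston)
Orton: 7  (via Neston)
Varne: 8  (via Neston)
Selby: 9  (via Orton)
Marden: 9  (via Eskin)
Shortest route: Tarn–Neston–Eskin–Marden = 9 km.

9 km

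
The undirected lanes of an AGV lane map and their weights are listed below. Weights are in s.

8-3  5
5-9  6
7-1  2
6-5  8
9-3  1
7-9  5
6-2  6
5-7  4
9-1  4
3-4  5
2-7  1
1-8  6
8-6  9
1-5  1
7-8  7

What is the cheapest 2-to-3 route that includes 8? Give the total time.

Best 2 to 8: 2–7–8 costing 8
Shortest 8→3: 8–3 = 5
Total via 8: 8 + 5 = 13 s.

13 s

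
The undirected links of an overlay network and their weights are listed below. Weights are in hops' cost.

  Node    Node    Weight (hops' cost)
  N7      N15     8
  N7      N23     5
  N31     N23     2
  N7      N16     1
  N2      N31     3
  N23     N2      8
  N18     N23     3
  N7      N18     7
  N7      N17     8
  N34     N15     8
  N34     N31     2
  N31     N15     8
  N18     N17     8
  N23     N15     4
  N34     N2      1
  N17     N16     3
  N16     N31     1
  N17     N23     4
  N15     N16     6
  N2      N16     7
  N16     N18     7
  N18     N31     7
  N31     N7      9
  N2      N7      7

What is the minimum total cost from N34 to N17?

Candidate routes:
N34–N2–N31–N16–N17: 1+3+1+3 = 8
N34–N31–N23–N17: 2+2+4 = 8
N34–N31–N16–N17: 2+1+3 = 6
The minimum is 6 hops' cost via N34–N31–N16–N17.

6 hops' cost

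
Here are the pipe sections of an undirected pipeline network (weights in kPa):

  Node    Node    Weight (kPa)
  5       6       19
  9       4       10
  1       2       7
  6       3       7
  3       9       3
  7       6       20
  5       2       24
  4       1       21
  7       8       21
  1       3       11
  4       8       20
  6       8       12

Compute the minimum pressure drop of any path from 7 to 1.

38 kPa

Running Dijkstra from 7:
7: 0
6: 20  (via 7)
8: 21  (via 7)
3: 27  (via 6)
9: 30  (via 3)
1: 38  (via 3)
Shortest route: 7–6–3–1 = 38 kPa.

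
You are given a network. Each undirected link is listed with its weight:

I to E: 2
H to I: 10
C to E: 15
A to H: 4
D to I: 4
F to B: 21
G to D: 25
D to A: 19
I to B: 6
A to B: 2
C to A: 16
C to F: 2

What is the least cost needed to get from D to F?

23

Running Dijkstra from D:
D: 0
I: 4  (via D)
E: 6  (via I)
B: 10  (via I)
A: 12  (via B)
H: 14  (via I)
C: 21  (via E)
F: 23  (via C)
Shortest route: D–I–E–C–F = 23.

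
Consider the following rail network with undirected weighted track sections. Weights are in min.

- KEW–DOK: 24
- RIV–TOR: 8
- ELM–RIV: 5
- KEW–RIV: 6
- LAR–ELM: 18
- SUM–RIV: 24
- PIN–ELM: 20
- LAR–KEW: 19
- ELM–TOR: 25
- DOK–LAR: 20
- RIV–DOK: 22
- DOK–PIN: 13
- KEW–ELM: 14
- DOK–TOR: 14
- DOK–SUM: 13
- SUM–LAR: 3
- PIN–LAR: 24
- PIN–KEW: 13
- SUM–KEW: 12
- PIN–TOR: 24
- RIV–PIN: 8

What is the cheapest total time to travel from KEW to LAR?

15 min

Enumerating some paths:
KEW–LAR: 19 = 19
KEW–SUM–LAR: 12+3 = 15
The minimum is 15 min via KEW–SUM–LAR.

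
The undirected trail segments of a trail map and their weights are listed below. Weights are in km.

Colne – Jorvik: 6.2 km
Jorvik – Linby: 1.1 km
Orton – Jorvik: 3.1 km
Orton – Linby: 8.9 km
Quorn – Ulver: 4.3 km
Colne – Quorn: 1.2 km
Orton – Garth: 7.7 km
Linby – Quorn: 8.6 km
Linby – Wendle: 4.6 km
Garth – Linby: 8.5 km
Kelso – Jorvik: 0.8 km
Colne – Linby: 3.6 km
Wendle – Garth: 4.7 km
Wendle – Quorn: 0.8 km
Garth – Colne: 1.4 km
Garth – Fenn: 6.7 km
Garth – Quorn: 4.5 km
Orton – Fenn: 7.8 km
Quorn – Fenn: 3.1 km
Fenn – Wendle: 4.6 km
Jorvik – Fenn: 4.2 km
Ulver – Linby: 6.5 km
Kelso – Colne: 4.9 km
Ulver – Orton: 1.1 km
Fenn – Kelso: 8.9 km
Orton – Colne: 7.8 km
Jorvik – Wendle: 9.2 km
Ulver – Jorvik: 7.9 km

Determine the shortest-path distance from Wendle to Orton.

6.2 km

Candidate routes:
Wendle → Quorn → Ulver → Orton: 0.8+4.3+1.1 = 6.2
Wendle → Linby → Jorvik → Orton: 4.6+1.1+3.1 = 8.8
Wendle → Quorn → Colne → Orton: 0.8+1.2+7.8 = 9.8
The minimum is 6.2 km via Wendle → Quorn → Ulver → Orton.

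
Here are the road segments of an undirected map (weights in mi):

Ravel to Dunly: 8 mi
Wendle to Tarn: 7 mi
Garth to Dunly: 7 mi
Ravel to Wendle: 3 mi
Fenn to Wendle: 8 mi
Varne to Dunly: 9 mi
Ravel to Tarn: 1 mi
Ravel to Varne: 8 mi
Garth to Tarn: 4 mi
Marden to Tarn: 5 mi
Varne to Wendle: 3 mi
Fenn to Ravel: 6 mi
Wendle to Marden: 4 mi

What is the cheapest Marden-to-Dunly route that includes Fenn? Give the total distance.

Best Marden to Fenn: Marden → Wendle → Fenn costing 12
Shortest Fenn→Dunly: Fenn → Ravel → Dunly = 14
Total via Fenn: 12 + 14 = 26 mi.

26 mi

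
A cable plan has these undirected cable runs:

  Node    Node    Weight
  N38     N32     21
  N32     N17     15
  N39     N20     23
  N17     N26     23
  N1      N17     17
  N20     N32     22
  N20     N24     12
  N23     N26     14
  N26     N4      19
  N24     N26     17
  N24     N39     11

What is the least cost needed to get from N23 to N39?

42

Enumerating some paths:
N23–N26–N24–N20–N39: 14+17+12+23 = 66
N23–N26–N24–N39: 14+17+11 = 42
The minimum is 42 via N23–N26–N24–N39.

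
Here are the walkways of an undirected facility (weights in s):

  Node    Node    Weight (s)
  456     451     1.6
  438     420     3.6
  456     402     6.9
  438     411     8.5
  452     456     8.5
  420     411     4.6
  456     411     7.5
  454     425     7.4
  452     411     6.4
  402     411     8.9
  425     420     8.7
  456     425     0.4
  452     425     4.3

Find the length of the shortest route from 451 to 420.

10.7 s

Enumerating some paths:
451–456–411–420: 1.6+7.5+4.6 = 13.7
451–456–425–420: 1.6+0.4+8.7 = 10.7
The minimum is 10.7 s via 451–456–425–420.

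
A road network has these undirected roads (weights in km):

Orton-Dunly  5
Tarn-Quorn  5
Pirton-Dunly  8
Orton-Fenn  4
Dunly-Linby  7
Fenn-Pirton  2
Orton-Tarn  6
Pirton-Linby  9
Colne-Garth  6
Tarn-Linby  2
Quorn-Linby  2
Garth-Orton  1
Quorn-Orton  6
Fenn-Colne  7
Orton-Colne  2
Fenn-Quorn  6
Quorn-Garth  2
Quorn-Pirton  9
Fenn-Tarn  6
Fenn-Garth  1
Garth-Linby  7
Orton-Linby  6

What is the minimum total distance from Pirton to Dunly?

8 km

Shortest distances from Pirton:
Pirton: 0
Fenn: 2  (via Pirton)
Garth: 3  (via Fenn)
Orton: 4  (via Garth)
Quorn: 5  (via Garth)
Colne: 6  (via Orton)
Linby: 7  (via Quorn)
Dunly: 8  (via Pirton)
Shortest route: Pirton → Dunly = 8 km.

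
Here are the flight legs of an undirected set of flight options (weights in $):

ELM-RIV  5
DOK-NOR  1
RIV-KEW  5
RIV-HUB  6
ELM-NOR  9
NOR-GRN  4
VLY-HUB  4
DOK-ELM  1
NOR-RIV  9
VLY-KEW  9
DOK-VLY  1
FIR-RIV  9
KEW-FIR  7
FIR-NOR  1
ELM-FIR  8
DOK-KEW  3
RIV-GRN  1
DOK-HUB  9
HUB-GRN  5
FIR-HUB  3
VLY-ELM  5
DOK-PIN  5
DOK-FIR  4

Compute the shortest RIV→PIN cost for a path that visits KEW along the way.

Best RIV to KEW: RIV → KEW costing 5
Shortest KEW→PIN: KEW → DOK → PIN = 8
Total via KEW: 5 + 8 = $13.

$13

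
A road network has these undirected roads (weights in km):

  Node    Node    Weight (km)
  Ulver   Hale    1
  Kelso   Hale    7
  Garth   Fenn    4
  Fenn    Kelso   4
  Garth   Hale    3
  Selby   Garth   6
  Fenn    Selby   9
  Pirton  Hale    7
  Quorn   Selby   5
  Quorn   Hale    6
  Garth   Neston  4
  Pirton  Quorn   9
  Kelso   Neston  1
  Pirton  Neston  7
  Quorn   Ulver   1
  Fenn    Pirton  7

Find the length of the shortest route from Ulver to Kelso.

Compare a few routes:
Ulver → Hale → Garth → Neston → Kelso: 1+3+4+1 = 9
Ulver → Hale → Kelso: 1+7 = 8
Ulver → Hale → Garth → Fenn → Kelso: 1+3+4+4 = 12
Cheapest is Ulver → Hale → Kelso at 8 km.

8 km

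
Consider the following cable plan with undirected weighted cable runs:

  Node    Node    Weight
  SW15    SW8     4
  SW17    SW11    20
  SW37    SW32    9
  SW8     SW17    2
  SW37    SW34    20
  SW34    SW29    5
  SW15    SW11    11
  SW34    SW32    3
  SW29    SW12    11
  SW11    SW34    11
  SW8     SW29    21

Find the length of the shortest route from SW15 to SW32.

25

Settle nodes by increasing distance from SW15:
SW15: 0
SW8: 4  (via SW15)
SW17: 6  (via SW8)
SW11: 11  (via SW15)
SW34: 22  (via SW11)
SW32: 25  (via SW34)
Shortest route: SW15 → SW11 → SW34 → SW32 = 25.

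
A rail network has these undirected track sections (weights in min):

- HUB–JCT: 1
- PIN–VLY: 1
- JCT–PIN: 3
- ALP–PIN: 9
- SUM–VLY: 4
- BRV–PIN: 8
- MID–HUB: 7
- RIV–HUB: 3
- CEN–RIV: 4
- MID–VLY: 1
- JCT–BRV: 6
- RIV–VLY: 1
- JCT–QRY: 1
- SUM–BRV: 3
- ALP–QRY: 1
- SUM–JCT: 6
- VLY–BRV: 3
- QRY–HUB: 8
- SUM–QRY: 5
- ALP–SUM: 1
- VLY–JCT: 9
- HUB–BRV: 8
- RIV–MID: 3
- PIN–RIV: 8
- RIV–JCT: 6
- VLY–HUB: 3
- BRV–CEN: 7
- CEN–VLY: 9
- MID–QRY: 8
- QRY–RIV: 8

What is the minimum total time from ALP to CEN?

10 min

Settle nodes by increasing distance from ALP:
ALP: 0
SUM: 1  (via ALP)
QRY: 1  (via ALP)
JCT: 2  (via QRY)
HUB: 3  (via JCT)
BRV: 4  (via SUM)
PIN: 5  (via JCT)
VLY: 5  (via SUM)
MID: 6  (via VLY)
RIV: 6  (via HUB)
CEN: 10  (via RIV)
Shortest route: ALP–QRY–JCT–HUB–RIV–CEN = 10 min.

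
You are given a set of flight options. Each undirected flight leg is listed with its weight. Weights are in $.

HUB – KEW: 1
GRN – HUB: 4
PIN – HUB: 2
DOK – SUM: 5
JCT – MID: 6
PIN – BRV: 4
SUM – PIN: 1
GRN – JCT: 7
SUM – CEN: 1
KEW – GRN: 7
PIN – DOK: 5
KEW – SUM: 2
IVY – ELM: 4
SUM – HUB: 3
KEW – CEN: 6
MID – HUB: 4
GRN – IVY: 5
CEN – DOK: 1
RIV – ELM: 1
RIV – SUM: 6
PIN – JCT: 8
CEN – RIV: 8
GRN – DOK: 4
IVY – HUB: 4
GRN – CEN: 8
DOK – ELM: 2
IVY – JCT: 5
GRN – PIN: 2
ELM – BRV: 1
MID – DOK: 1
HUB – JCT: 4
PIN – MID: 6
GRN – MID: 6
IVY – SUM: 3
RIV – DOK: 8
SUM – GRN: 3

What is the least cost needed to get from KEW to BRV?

$7

Candidate routes:
KEW - HUB - PIN - BRV: 1+2+4 = 7
KEW - HUB - SUM - PIN - BRV: 1+3+1+4 = 9
KEW - HUB - SUM - CEN - DOK - ELM - BRV: 1+3+1+1+2+1 = 9
The minimum is $7 via KEW - HUB - PIN - BRV.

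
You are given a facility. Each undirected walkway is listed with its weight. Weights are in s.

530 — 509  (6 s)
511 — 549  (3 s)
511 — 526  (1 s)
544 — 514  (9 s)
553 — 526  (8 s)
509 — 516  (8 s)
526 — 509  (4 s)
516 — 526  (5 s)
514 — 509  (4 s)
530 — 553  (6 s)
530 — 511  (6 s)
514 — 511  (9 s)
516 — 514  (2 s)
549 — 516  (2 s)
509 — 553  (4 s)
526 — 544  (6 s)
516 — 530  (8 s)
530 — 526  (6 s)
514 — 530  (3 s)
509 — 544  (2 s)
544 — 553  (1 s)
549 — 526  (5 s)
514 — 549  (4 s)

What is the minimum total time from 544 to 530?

Shortest distances from 544:
544: 0
553: 1  (via 544)
509: 2  (via 544)
514: 6  (via 509)
526: 6  (via 544)
530: 7  (via 553)
Shortest route: 544–553–530 = 7 s.

7 s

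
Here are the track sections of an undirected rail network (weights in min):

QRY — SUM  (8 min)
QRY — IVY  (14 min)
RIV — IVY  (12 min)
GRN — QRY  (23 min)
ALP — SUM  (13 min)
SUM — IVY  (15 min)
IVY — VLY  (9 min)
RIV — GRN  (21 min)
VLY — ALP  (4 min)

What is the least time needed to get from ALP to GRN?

44 min

Enumerating some paths:
ALP - VLY - IVY - QRY - GRN: 4+9+14+23 = 50
ALP - VLY - IVY - RIV - GRN: 4+9+12+21 = 46
ALP - SUM - QRY - GRN: 13+8+23 = 44
Cheapest is ALP - SUM - QRY - GRN at 44 min.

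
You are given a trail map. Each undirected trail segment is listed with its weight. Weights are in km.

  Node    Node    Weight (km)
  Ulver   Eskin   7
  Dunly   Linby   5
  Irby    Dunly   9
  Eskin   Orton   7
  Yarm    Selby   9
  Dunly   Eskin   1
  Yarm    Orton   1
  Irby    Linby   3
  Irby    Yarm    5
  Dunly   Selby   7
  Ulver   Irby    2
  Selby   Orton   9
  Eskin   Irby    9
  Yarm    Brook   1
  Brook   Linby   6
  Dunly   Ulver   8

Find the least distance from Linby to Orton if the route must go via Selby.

21 km

Shortest Linby→Selby: Linby–Dunly–Selby = 12
Shortest Selby→Orton: Selby–Orton = 9
Total via Selby: 12 + 9 = 21 km.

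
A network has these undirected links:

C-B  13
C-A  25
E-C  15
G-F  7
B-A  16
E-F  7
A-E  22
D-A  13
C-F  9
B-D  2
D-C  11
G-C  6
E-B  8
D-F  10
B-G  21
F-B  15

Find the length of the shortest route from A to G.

Settle nodes by increasing distance from A:
A: 0
D: 13  (via A)
B: 15  (via D)
E: 22  (via A)
F: 23  (via D)
C: 24  (via D)
G: 30  (via F)
Shortest route: A–D–F–G = 30.

30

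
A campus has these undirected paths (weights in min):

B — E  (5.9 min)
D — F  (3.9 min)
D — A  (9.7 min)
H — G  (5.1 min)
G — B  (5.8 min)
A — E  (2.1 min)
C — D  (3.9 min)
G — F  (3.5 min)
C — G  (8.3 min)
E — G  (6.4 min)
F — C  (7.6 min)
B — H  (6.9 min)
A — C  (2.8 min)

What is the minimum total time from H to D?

Shortest distances from H:
H: 0
G: 5.1  (via H)
B: 6.9  (via H)
F: 8.6  (via G)
E: 11.5  (via G)
D: 12.5  (via F)
Shortest route: H–G–F–D = 12.5 min.

12.5 min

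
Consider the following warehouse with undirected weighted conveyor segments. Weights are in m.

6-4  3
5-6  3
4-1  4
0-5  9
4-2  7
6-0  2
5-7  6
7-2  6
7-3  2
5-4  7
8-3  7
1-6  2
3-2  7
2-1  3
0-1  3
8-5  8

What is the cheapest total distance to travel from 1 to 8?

Enumerating some paths:
1–0–6–5–8: 3+2+3+8 = 16
1–6–5–8: 2+3+8 = 13
1–4–6–5–8: 4+3+3+8 = 18
1–2–3–8: 3+7+7 = 17
Cheapest is 1–6–5–8 at 13 m.

13 m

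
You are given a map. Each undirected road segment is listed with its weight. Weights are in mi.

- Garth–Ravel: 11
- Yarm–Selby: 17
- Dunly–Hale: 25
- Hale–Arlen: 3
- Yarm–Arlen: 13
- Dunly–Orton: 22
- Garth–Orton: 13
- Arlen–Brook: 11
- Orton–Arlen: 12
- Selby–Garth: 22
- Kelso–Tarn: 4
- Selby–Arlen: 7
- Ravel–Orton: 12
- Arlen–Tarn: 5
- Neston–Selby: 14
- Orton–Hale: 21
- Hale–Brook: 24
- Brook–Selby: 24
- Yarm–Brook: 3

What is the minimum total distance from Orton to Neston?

Settle nodes by increasing distance from Orton:
Orton: 0
Arlen: 12  (via Orton)
Ravel: 12  (via Orton)
Garth: 13  (via Orton)
Hale: 15  (via Arlen)
Tarn: 17  (via Arlen)
Selby: 19  (via Arlen)
Kelso: 21  (via Tarn)
Dunly: 22  (via Orton)
Brook: 23  (via Arlen)
Yarm: 25  (via Arlen)
Neston: 33  (via Selby)
Shortest route: Orton–Arlen–Selby–Neston = 33 mi.

33 mi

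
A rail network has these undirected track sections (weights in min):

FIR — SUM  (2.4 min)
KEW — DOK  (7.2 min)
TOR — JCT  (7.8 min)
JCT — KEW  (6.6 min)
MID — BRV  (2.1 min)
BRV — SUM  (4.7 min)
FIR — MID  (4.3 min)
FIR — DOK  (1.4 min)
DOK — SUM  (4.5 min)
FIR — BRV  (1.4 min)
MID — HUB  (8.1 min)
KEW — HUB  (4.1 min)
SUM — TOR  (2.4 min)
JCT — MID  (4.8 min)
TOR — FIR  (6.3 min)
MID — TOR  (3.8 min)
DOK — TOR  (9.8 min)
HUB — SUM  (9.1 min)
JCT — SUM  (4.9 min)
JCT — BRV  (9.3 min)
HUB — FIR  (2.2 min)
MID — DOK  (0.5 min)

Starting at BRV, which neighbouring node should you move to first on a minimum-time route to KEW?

FIR

Compare a few routes:
BRV–FIR–HUB–KEW: 1.4+2.2+4.1 = 7.7
BRV–MID–DOK–FIR–HUB–KEW: 2.1+0.5+1.4+2.2+4.1 = 10.3
BRV–FIR–DOK–KEW: 1.4+1.4+7.2 = 10
BRV–MID–DOK–KEW: 2.1+0.5+7.2 = 9.8
The minimum is 7.7 min via BRV–FIR–HUB–KEW.
So from BRV the first move is to FIR.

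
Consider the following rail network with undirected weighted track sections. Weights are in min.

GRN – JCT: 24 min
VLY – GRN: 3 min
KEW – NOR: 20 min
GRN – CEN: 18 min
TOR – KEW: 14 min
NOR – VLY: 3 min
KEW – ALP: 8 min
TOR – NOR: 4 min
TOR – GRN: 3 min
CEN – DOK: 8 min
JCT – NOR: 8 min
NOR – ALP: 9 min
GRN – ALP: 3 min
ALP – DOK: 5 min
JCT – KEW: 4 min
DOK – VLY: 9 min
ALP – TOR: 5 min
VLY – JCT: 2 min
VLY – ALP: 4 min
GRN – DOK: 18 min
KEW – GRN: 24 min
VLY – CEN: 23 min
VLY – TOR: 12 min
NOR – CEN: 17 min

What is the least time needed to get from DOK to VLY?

9 min

Compare a few routes:
DOK → ALP → TOR → GRN → VLY: 5+5+3+3 = 16
DOK → VLY: 9 = 9
DOK → ALP → NOR → VLY: 5+9+3 = 17
DOK → ALP → GRN → VLY: 5+3+3 = 11
The minimum is 9 min via DOK → VLY.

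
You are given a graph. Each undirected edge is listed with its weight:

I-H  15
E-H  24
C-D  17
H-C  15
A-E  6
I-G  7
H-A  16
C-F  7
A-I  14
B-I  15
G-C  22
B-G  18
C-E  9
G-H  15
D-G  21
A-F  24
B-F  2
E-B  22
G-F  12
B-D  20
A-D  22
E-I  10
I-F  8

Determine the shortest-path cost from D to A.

22

Settle nodes by increasing distance from D:
D: 0
C: 17  (via D)
B: 20  (via D)
G: 21  (via D)
A: 22  (via D)
Shortest route: D–A = 22.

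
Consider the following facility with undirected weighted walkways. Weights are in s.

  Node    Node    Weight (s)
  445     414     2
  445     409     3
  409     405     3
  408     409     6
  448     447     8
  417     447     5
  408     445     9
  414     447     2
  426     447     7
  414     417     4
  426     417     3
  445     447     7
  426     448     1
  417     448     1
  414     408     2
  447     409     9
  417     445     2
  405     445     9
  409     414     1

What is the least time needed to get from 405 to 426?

10 s

Running Dijkstra from 405:
405: 0
409: 3  (via 405)
414: 4  (via 409)
447: 6  (via 414)
445: 6  (via 409)
408: 6  (via 414)
417: 8  (via 414)
448: 9  (via 417)
426: 10  (via 448)
Shortest route: 405 → 409 → 414 → 417 → 448 → 426 = 10 s.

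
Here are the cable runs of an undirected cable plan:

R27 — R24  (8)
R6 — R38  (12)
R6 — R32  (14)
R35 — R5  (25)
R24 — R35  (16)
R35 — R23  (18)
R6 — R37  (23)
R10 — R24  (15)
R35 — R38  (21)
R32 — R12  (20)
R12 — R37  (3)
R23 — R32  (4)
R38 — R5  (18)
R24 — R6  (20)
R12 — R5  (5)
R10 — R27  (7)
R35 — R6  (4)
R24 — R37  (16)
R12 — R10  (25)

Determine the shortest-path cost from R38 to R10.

47

Running Dijkstra from R38:
R38: 0
R6: 12  (via R38)
R35: 16  (via R6)
R5: 18  (via R38)
R12: 23  (via R5)
R32: 26  (via R6)
R37: 26  (via R12)
R23: 30  (via R32)
R24: 32  (via R6)
R27: 40  (via R24)
R10: 47  (via R24)
Shortest route: R38 → R6 → R24 → R10 = 47.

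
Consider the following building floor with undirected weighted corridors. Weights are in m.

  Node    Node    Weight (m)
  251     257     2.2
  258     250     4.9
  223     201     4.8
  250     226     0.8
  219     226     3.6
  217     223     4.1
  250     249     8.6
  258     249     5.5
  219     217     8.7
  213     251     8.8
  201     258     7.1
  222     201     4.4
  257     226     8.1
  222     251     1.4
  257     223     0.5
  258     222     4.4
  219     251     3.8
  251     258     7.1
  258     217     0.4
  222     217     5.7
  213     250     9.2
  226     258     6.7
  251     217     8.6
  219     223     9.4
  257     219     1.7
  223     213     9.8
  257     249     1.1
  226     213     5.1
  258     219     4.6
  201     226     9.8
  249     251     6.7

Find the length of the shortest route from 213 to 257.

10.3 m

Compare a few routes:
213 → 226 → 257: 5.1+8.1 = 13.2
213 → 251 → 257: 8.8+2.2 = 11
213 → 223 → 257: 9.8+0.5 = 10.3
213 → 226 → 219 → 257: 5.1+3.6+1.7 = 10.4
Cheapest is 213 → 223 → 257 at 10.3 m.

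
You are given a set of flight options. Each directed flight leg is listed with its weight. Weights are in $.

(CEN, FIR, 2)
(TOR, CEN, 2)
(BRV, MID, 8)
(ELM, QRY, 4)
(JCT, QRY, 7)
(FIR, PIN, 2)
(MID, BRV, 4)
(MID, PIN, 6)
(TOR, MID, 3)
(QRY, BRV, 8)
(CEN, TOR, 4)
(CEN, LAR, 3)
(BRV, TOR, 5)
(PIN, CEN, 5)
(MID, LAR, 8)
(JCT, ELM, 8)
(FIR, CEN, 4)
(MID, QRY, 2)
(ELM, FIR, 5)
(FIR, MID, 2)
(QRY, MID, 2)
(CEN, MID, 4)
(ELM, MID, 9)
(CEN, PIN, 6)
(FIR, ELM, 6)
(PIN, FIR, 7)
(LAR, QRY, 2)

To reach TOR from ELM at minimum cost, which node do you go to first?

Enumerating some paths:
ELM–FIR–PIN–CEN–TOR: 5+2+5+4 = 16
ELM–FIR–MID–BRV–TOR: 5+2+4+5 = 16
ELM–QRY–MID–BRV–TOR: 4+2+4+5 = 15
ELM–FIR–CEN–TOR: 5+4+4 = 13
Cheapest is ELM–FIR–CEN–TOR at $13.
So from ELM the first move is to FIR.

FIR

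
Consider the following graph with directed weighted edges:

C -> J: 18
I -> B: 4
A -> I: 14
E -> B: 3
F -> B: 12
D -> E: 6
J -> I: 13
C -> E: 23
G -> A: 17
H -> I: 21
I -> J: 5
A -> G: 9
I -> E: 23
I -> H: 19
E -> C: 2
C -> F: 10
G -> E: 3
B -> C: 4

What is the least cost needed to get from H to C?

29

Enumerating some paths:
H–I–B–C: 21+4+4 = 29
H–I–E–C: 21+23+2 = 46
Cheapest is H–I–B–C at 29.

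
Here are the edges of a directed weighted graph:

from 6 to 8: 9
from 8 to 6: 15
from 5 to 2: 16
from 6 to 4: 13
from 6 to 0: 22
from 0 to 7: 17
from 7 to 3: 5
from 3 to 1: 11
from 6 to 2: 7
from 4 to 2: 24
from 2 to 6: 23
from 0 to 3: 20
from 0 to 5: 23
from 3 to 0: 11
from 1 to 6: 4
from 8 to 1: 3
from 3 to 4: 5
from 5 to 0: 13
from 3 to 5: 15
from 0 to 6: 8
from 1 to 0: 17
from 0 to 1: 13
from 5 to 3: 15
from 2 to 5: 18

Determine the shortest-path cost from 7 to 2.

27

Candidate routes:
7–3–1–6–2: 5+11+4+7 = 27
7–3–0–6–2: 5+11+8+7 = 31
The minimum is 27 via 7–3–1–6–2.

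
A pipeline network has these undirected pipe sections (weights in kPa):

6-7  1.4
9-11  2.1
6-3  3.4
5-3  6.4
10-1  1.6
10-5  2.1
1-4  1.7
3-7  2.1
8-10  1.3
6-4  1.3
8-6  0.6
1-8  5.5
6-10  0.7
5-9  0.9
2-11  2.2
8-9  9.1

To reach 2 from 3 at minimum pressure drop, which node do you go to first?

Compare a few routes:
3 - 7 - 6 - 10 - 5 - 9 - 11 - 2: 2.1+1.4+0.7+2.1+0.9+2.1+2.2 = 11.5
3 - 5 - 9 - 11 - 2: 6.4+0.9+2.1+2.2 = 11.6
3 - 6 - 10 - 5 - 9 - 11 - 2: 3.4+0.7+2.1+0.9+2.1+2.2 = 11.4
Cheapest is 3 - 6 - 10 - 5 - 9 - 11 - 2 at 11.4 kPa.
So from 3 the first move is to 6.

6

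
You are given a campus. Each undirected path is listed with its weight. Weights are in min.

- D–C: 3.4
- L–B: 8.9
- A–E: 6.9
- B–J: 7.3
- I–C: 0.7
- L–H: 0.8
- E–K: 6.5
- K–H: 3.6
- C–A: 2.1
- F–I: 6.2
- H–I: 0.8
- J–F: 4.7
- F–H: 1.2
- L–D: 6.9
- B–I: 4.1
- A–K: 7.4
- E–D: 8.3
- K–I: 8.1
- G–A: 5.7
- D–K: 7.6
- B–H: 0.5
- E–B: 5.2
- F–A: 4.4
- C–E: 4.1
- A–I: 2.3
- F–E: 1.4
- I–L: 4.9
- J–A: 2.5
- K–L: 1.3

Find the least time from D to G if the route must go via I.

12.1 min

Shortest D→I: D → C → I = 4.1
Shortest I→G: I → A → G = 8
Total via I: 4.1 + 8 = 12.1 min.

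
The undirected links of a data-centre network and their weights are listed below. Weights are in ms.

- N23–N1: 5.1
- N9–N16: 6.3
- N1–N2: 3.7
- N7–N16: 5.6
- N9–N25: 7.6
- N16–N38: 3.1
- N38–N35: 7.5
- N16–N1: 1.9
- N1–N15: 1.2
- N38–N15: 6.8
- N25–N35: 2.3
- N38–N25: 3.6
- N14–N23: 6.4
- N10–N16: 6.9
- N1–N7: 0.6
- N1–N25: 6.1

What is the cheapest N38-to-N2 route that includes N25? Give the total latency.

Best N38 to N25: N38 → N25 costing 3.6
Shortest N25→N2: N25 → N1 → N2 = 9.8
Total via N25: 3.6 + 9.8 = 13.4 ms.

13.4 ms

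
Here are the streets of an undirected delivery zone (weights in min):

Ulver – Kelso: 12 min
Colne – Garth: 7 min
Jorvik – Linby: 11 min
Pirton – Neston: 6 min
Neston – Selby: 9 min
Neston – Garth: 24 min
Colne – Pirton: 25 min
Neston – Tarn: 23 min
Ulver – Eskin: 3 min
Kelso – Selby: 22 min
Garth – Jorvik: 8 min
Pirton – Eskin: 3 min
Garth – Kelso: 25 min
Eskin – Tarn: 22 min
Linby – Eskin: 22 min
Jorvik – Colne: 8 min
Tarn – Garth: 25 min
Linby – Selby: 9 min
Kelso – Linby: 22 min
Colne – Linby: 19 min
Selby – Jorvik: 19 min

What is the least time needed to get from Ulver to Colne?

Settle nodes by increasing distance from Ulver:
Ulver: 0
Eskin: 3  (via Ulver)
Pirton: 6  (via Eskin)
Neston: 12  (via Pirton)
Kelso: 12  (via Ulver)
Selby: 21  (via Neston)
Tarn: 25  (via Eskin)
Linby: 25  (via Eskin)
Colne: 31  (via Pirton)
Shortest route: Ulver–Eskin–Pirton–Colne = 31 min.

31 min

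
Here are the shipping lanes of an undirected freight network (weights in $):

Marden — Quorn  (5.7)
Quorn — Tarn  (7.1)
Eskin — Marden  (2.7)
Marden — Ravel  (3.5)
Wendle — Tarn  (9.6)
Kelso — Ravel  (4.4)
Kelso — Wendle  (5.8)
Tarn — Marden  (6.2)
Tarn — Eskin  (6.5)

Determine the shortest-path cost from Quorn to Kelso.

Settle nodes by increasing distance from Quorn:
Quorn: 0
Marden: 5.7  (via Quorn)
Tarn: 7.1  (via Quorn)
Eskin: 8.4  (via Marden)
Ravel: 9.2  (via Marden)
Kelso: 13.6  (via Ravel)
Shortest route: Quorn–Marden–Ravel–Kelso = $13.6.

$13.6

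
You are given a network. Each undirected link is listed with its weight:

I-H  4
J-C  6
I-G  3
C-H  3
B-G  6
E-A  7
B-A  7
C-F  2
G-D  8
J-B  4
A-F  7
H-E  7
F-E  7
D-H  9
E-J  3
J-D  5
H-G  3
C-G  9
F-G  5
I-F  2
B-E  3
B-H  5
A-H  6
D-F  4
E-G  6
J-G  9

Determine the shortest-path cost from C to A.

Shortest distances from C:
C: 0
F: 2  (via C)
H: 3  (via C)
I: 4  (via F)
D: 6  (via F)
G: 6  (via H)
J: 6  (via C)
B: 8  (via H)
A: 9  (via F)
Shortest route: C → F → A = 9.

9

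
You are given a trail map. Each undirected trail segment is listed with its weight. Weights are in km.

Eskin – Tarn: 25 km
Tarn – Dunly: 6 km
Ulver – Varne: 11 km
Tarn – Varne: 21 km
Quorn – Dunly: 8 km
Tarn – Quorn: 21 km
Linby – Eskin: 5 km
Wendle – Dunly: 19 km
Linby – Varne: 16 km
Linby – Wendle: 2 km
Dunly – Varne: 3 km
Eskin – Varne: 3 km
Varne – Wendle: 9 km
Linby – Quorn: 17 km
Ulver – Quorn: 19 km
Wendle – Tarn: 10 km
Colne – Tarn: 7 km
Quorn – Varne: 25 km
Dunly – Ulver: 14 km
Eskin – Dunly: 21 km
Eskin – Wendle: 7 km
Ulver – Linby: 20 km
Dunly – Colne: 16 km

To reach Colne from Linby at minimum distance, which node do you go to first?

Candidate routes:
Linby → Eskin → Varne → Dunly → Tarn → Colne: 5+3+3+6+7 = 24
Linby → Wendle → Tarn → Colne: 2+10+7 = 19
The minimum is 19 km via Linby → Wendle → Tarn → Colne.
So from Linby the first move is to Wendle.

Wendle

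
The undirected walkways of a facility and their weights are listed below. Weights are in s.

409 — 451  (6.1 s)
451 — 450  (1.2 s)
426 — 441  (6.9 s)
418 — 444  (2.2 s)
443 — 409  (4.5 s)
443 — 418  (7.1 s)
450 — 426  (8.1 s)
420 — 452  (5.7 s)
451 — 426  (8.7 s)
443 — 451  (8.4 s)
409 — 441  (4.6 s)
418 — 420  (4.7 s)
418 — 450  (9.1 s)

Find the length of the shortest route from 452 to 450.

19.5 s

Compare a few routes:
452 - 420 - 418 - 443 - 451 - 450: 5.7+4.7+7.1+8.4+1.2 = 27.1
452 - 420 - 418 - 450: 5.7+4.7+9.1 = 19.5
The minimum is 19.5 s via 452 - 420 - 418 - 450.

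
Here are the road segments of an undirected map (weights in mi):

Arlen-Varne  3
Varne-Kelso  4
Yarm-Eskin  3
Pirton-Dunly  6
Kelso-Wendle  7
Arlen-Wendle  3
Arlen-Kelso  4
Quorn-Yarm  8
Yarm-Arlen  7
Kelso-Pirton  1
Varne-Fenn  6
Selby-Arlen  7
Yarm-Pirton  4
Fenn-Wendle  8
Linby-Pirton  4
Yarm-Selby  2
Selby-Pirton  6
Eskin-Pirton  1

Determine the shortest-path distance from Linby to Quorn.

16 mi

Candidate routes:
Linby → Pirton → Yarm → Quorn: 4+4+8 = 16
Linby → Pirton → Selby → Yarm → Quorn: 4+6+2+8 = 20
Linby → Pirton → Kelso → Arlen → Yarm → Quorn: 4+1+4+7+8 = 24
The minimum is 16 mi via Linby → Pirton → Yarm → Quorn.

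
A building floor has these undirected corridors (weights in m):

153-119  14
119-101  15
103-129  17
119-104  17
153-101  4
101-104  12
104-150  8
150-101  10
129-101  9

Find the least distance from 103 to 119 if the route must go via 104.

55 m

Shortest 103→104: 103–129–101–104 = 38
Best 104 to 119: 104–119 costing 17
Total via 104: 38 + 17 = 55 m.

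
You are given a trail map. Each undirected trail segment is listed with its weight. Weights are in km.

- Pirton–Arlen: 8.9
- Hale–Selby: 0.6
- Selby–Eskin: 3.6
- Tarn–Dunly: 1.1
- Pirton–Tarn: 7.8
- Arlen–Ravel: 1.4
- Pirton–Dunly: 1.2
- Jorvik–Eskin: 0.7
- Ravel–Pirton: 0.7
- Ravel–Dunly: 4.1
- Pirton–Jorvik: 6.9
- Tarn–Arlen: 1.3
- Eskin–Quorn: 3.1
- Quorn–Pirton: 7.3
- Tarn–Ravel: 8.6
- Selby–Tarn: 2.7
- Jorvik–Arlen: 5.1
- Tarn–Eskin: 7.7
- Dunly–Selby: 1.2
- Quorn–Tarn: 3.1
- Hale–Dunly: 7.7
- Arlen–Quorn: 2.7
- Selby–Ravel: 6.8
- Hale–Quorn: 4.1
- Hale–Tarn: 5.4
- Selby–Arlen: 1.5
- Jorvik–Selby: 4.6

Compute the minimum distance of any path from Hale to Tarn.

Running Dijkstra from Hale:
Hale: 0
Selby: 0.6  (via Hale)
Dunly: 1.8  (via Selby)
Arlen: 2.1  (via Selby)
Tarn: 2.9  (via Dunly)
Shortest route: Hale–Selby–Dunly–Tarn = 2.9 km.

2.9 km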